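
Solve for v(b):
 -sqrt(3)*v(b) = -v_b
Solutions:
 v(b) = C1*exp(sqrt(3)*b)


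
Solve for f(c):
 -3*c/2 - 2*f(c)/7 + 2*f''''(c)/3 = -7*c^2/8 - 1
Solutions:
 f(c) = C1*exp(-3^(1/4)*7^(3/4)*c/7) + C2*exp(3^(1/4)*7^(3/4)*c/7) + C3*sin(3^(1/4)*7^(3/4)*c/7) + C4*cos(3^(1/4)*7^(3/4)*c/7) + 49*c^2/16 - 21*c/4 + 7/2


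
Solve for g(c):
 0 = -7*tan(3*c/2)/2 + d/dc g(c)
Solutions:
 g(c) = C1 - 7*log(cos(3*c/2))/3


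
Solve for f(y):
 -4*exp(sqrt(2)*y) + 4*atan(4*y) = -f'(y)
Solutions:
 f(y) = C1 - 4*y*atan(4*y) + 2*sqrt(2)*exp(sqrt(2)*y) + log(16*y^2 + 1)/2


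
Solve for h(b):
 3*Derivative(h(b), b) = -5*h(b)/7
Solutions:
 h(b) = C1*exp(-5*b/21)


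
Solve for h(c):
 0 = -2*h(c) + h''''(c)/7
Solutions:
 h(c) = C1*exp(-14^(1/4)*c) + C2*exp(14^(1/4)*c) + C3*sin(14^(1/4)*c) + C4*cos(14^(1/4)*c)


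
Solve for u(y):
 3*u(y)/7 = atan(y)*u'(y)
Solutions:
 u(y) = C1*exp(3*Integral(1/atan(y), y)/7)


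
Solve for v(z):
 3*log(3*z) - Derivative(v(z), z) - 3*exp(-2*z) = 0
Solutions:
 v(z) = C1 + 3*z*log(z) + 3*z*(-1 + log(3)) + 3*exp(-2*z)/2


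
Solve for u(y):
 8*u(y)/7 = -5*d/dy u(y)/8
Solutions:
 u(y) = C1*exp(-64*y/35)


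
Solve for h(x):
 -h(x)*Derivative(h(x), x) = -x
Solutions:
 h(x) = -sqrt(C1 + x^2)
 h(x) = sqrt(C1 + x^2)


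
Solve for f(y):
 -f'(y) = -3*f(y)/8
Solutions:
 f(y) = C1*exp(3*y/8)


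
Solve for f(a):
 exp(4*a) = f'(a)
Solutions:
 f(a) = C1 + exp(4*a)/4


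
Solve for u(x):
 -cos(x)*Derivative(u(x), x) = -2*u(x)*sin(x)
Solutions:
 u(x) = C1/cos(x)^2


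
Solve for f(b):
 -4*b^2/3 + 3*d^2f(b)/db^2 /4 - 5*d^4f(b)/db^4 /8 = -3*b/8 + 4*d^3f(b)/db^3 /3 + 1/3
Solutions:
 f(b) = C1 + C2*b + C3*exp(b*(-16 + sqrt(526))/15) + C4*exp(-b*(16 + sqrt(526))/15) + 4*b^4/27 + 943*b^3/972 + 5014*b^2/729


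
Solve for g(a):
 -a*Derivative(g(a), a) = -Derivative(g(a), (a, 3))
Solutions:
 g(a) = C1 + Integral(C2*airyai(a) + C3*airybi(a), a)


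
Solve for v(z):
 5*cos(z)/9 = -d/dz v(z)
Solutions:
 v(z) = C1 - 5*sin(z)/9


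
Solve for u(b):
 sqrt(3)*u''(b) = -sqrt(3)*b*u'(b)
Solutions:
 u(b) = C1 + C2*erf(sqrt(2)*b/2)


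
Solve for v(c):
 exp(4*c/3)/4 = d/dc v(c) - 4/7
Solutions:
 v(c) = C1 + 4*c/7 + 3*exp(4*c/3)/16


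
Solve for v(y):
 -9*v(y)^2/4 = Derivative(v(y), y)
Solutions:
 v(y) = 4/(C1 + 9*y)


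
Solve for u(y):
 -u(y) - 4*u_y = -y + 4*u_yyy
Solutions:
 u(y) = C1*exp(-3^(1/3)*y*(-(9 + sqrt(273))^(1/3) + 4*3^(1/3)/(9 + sqrt(273))^(1/3))/12)*sin(3^(1/6)*y*((9 + sqrt(273))^(-1/3) + 3^(2/3)*(9 + sqrt(273))^(1/3)/12)) + C2*exp(-3^(1/3)*y*(-(9 + sqrt(273))^(1/3) + 4*3^(1/3)/(9 + sqrt(273))^(1/3))/12)*cos(3^(1/6)*y*((9 + sqrt(273))^(-1/3) + 3^(2/3)*(9 + sqrt(273))^(1/3)/12)) + C3*exp(3^(1/3)*y*(-(9 + sqrt(273))^(1/3) + 4*3^(1/3)/(9 + sqrt(273))^(1/3))/6) + y - 4


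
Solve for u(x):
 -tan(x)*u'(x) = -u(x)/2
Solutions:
 u(x) = C1*sqrt(sin(x))


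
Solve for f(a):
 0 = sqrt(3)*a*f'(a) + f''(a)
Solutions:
 f(a) = C1 + C2*erf(sqrt(2)*3^(1/4)*a/2)


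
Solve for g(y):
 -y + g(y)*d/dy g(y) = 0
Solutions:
 g(y) = -sqrt(C1 + y^2)
 g(y) = sqrt(C1 + y^2)


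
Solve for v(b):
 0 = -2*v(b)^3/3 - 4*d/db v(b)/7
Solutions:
 v(b) = -sqrt(3)*sqrt(-1/(C1 - 7*b))
 v(b) = sqrt(3)*sqrt(-1/(C1 - 7*b))


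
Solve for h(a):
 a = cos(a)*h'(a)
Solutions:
 h(a) = C1 + Integral(a/cos(a), a)


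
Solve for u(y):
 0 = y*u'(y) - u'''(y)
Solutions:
 u(y) = C1 + Integral(C2*airyai(y) + C3*airybi(y), y)


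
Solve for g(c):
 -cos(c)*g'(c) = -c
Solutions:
 g(c) = C1 + Integral(c/cos(c), c)


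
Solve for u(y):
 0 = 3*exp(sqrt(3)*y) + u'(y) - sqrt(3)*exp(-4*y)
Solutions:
 u(y) = C1 - sqrt(3)*exp(sqrt(3)*y) - sqrt(3)*exp(-4*y)/4


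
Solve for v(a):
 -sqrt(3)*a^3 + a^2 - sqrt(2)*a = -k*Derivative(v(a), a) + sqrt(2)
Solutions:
 v(a) = C1 + sqrt(3)*a^4/(4*k) - a^3/(3*k) + sqrt(2)*a^2/(2*k) + sqrt(2)*a/k


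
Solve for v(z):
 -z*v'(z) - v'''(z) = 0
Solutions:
 v(z) = C1 + Integral(C2*airyai(-z) + C3*airybi(-z), z)


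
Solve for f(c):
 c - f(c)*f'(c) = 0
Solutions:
 f(c) = -sqrt(C1 + c^2)
 f(c) = sqrt(C1 + c^2)


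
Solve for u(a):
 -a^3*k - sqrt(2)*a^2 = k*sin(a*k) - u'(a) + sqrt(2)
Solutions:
 u(a) = C1 + a^4*k/4 + sqrt(2)*a^3/3 + sqrt(2)*a - cos(a*k)


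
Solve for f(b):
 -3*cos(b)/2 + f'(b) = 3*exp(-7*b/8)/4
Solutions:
 f(b) = C1 + 3*sin(b)/2 - 6*exp(-7*b/8)/7


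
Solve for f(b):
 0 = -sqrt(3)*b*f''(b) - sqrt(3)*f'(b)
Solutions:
 f(b) = C1 + C2*log(b)


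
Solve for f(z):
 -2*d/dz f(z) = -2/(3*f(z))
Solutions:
 f(z) = -sqrt(C1 + 6*z)/3
 f(z) = sqrt(C1 + 6*z)/3


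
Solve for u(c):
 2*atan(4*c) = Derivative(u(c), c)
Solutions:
 u(c) = C1 + 2*c*atan(4*c) - log(16*c^2 + 1)/4


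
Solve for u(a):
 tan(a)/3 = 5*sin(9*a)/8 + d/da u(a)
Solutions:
 u(a) = C1 - log(cos(a))/3 + 5*cos(9*a)/72


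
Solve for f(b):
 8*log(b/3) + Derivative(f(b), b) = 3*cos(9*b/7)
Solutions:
 f(b) = C1 - 8*b*log(b) + 8*b + 8*b*log(3) + 7*sin(9*b/7)/3


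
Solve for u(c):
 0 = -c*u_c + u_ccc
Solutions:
 u(c) = C1 + Integral(C2*airyai(c) + C3*airybi(c), c)


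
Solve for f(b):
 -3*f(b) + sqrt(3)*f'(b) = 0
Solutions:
 f(b) = C1*exp(sqrt(3)*b)


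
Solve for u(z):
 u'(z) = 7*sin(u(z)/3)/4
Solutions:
 -7*z/4 + 3*log(cos(u(z)/3) - 1)/2 - 3*log(cos(u(z)/3) + 1)/2 = C1


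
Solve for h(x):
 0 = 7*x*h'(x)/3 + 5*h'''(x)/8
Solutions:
 h(x) = C1 + Integral(C2*airyai(-2*15^(2/3)*7^(1/3)*x/15) + C3*airybi(-2*15^(2/3)*7^(1/3)*x/15), x)


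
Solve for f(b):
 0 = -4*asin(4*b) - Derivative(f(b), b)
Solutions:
 f(b) = C1 - 4*b*asin(4*b) - sqrt(1 - 16*b^2)


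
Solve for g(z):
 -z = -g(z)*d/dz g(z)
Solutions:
 g(z) = -sqrt(C1 + z^2)
 g(z) = sqrt(C1 + z^2)


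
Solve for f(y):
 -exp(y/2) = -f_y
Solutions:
 f(y) = C1 + 2*exp(y/2)


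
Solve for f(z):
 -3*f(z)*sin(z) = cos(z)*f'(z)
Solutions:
 f(z) = C1*cos(z)^3


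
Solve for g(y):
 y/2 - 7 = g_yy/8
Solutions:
 g(y) = C1 + C2*y + 2*y^3/3 - 28*y^2


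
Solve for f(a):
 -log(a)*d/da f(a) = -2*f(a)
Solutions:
 f(a) = C1*exp(2*li(a))


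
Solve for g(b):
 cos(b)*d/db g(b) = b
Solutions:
 g(b) = C1 + Integral(b/cos(b), b)


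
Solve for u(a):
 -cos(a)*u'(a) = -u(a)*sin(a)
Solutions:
 u(a) = C1/cos(a)


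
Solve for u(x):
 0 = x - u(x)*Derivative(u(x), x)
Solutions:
 u(x) = -sqrt(C1 + x^2)
 u(x) = sqrt(C1 + x^2)


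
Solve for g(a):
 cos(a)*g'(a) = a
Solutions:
 g(a) = C1 + Integral(a/cos(a), a)


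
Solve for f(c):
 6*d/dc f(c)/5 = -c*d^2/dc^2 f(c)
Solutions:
 f(c) = C1 + C2/c^(1/5)


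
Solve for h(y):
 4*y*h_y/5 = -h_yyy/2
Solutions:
 h(y) = C1 + Integral(C2*airyai(-2*5^(2/3)*y/5) + C3*airybi(-2*5^(2/3)*y/5), y)


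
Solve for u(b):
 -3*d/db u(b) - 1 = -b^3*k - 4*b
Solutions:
 u(b) = C1 + b^4*k/12 + 2*b^2/3 - b/3


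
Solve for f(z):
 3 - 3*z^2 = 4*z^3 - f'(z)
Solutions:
 f(z) = C1 + z^4 + z^3 - 3*z


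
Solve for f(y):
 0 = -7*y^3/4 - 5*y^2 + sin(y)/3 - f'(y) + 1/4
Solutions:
 f(y) = C1 - 7*y^4/16 - 5*y^3/3 + y/4 - cos(y)/3


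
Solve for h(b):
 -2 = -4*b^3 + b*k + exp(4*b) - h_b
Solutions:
 h(b) = C1 - b^4 + b^2*k/2 + 2*b + exp(4*b)/4


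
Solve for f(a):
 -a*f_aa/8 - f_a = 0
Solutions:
 f(a) = C1 + C2/a^7


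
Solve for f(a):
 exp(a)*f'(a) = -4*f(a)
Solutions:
 f(a) = C1*exp(4*exp(-a))


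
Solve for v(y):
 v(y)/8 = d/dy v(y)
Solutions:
 v(y) = C1*exp(y/8)


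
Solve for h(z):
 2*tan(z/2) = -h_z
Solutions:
 h(z) = C1 + 4*log(cos(z/2))


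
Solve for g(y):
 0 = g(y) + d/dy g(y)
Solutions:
 g(y) = C1*exp(-y)


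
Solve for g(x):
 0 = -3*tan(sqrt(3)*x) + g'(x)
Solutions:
 g(x) = C1 - sqrt(3)*log(cos(sqrt(3)*x))


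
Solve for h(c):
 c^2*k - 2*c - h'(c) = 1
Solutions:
 h(c) = C1 + c^3*k/3 - c^2 - c


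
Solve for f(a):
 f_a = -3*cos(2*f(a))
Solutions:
 f(a) = -asin((C1 + exp(12*a))/(C1 - exp(12*a)))/2 + pi/2
 f(a) = asin((C1 + exp(12*a))/(C1 - exp(12*a)))/2


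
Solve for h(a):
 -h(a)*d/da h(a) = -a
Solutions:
 h(a) = -sqrt(C1 + a^2)
 h(a) = sqrt(C1 + a^2)


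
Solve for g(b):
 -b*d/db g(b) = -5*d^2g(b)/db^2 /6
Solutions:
 g(b) = C1 + C2*erfi(sqrt(15)*b/5)


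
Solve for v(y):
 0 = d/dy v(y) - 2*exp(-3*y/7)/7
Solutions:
 v(y) = C1 - 2*exp(-3*y/7)/3


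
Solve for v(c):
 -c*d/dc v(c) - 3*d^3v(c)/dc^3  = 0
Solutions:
 v(c) = C1 + Integral(C2*airyai(-3^(2/3)*c/3) + C3*airybi(-3^(2/3)*c/3), c)


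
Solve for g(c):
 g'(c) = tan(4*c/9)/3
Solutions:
 g(c) = C1 - 3*log(cos(4*c/9))/4


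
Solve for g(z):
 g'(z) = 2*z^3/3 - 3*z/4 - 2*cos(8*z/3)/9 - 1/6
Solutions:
 g(z) = C1 + z^4/6 - 3*z^2/8 - z/6 - sin(8*z/3)/12


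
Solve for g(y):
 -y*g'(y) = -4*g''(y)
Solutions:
 g(y) = C1 + C2*erfi(sqrt(2)*y/4)


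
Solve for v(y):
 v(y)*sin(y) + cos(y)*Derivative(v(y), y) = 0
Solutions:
 v(y) = C1*cos(y)


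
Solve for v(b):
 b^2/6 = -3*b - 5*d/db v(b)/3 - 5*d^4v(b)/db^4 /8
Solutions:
 v(b) = C1 + C4*exp(-2*3^(2/3)*b/3) - b^3/30 - 9*b^2/10 + (C2*sin(3^(1/6)*b) + C3*cos(3^(1/6)*b))*exp(3^(2/3)*b/3)


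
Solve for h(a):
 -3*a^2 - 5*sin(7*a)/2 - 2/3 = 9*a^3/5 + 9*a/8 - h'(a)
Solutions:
 h(a) = C1 + 9*a^4/20 + a^3 + 9*a^2/16 + 2*a/3 - 5*cos(7*a)/14


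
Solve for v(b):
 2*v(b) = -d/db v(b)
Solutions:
 v(b) = C1*exp(-2*b)


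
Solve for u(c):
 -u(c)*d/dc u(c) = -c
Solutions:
 u(c) = -sqrt(C1 + c^2)
 u(c) = sqrt(C1 + c^2)


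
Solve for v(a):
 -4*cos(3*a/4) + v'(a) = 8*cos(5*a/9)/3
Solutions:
 v(a) = C1 + 24*sin(5*a/9)/5 + 16*sin(3*a/4)/3


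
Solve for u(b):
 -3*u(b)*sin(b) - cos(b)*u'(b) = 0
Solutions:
 u(b) = C1*cos(b)^3


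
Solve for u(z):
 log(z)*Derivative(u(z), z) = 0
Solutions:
 u(z) = C1


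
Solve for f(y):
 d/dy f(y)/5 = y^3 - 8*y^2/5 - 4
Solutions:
 f(y) = C1 + 5*y^4/4 - 8*y^3/3 - 20*y


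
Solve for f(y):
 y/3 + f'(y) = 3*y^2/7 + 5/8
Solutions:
 f(y) = C1 + y^3/7 - y^2/6 + 5*y/8


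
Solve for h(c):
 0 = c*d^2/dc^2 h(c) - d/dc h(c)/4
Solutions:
 h(c) = C1 + C2*c^(5/4)


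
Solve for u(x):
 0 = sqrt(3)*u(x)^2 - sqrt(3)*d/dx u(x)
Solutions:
 u(x) = -1/(C1 + x)


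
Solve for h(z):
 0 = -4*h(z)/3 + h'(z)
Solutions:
 h(z) = C1*exp(4*z/3)


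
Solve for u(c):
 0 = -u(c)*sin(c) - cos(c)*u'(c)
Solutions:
 u(c) = C1*cos(c)


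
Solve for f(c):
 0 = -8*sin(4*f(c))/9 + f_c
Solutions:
 -8*c/9 + log(cos(4*f(c)) - 1)/8 - log(cos(4*f(c)) + 1)/8 = C1


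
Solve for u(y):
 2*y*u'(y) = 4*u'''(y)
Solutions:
 u(y) = C1 + Integral(C2*airyai(2^(2/3)*y/2) + C3*airybi(2^(2/3)*y/2), y)


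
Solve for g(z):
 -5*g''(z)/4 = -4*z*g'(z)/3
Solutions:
 g(z) = C1 + C2*erfi(2*sqrt(30)*z/15)


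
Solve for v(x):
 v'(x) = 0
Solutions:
 v(x) = C1


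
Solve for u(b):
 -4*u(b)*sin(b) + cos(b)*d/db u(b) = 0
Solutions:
 u(b) = C1/cos(b)^4


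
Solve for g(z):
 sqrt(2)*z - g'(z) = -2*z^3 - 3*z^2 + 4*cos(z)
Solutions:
 g(z) = C1 + z^4/2 + z^3 + sqrt(2)*z^2/2 - 4*sin(z)


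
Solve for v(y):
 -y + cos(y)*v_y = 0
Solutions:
 v(y) = C1 + Integral(y/cos(y), y)


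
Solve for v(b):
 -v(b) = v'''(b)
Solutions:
 v(b) = C3*exp(-b) + (C1*sin(sqrt(3)*b/2) + C2*cos(sqrt(3)*b/2))*exp(b/2)


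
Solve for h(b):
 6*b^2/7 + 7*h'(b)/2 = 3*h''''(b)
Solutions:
 h(b) = C1 + C4*exp(6^(2/3)*7^(1/3)*b/6) - 4*b^3/49 + (C2*sin(2^(2/3)*3^(1/6)*7^(1/3)*b/4) + C3*cos(2^(2/3)*3^(1/6)*7^(1/3)*b/4))*exp(-6^(2/3)*7^(1/3)*b/12)


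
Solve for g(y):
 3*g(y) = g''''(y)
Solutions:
 g(y) = C1*exp(-3^(1/4)*y) + C2*exp(3^(1/4)*y) + C3*sin(3^(1/4)*y) + C4*cos(3^(1/4)*y)


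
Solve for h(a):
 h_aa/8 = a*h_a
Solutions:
 h(a) = C1 + C2*erfi(2*a)


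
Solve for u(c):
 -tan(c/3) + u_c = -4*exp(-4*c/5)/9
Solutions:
 u(c) = C1 + 3*log(tan(c/3)^2 + 1)/2 + 5*exp(-4*c/5)/9


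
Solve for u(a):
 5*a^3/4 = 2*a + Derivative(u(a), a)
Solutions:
 u(a) = C1 + 5*a^4/16 - a^2


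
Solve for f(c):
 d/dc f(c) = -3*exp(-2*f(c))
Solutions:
 f(c) = log(-sqrt(C1 - 6*c))
 f(c) = log(C1 - 6*c)/2


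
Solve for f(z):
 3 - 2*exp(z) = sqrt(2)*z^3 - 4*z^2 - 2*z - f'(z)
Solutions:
 f(z) = C1 + sqrt(2)*z^4/4 - 4*z^3/3 - z^2 - 3*z + 2*exp(z)


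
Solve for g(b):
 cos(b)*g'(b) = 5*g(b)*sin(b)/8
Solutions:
 g(b) = C1/cos(b)^(5/8)


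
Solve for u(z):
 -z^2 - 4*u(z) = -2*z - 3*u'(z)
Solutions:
 u(z) = C1*exp(4*z/3) - z^2/4 + z/8 + 3/32


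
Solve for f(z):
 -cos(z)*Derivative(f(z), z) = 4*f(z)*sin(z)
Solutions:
 f(z) = C1*cos(z)^4


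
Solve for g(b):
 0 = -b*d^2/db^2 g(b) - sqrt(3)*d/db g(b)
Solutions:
 g(b) = C1 + C2*b^(1 - sqrt(3))


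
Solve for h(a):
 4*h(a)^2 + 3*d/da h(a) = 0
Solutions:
 h(a) = 3/(C1 + 4*a)


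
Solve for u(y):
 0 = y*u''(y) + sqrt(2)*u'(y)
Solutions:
 u(y) = C1 + C2*y^(1 - sqrt(2))


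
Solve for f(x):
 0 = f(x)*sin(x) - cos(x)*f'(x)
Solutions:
 f(x) = C1/cos(x)


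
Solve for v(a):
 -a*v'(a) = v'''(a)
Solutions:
 v(a) = C1 + Integral(C2*airyai(-a) + C3*airybi(-a), a)


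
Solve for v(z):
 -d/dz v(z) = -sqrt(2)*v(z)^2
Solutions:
 v(z) = -1/(C1 + sqrt(2)*z)


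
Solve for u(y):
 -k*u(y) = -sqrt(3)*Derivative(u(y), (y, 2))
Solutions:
 u(y) = C1*exp(-3^(3/4)*sqrt(k)*y/3) + C2*exp(3^(3/4)*sqrt(k)*y/3)


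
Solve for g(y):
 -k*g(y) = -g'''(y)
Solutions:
 g(y) = C1*exp(k^(1/3)*y) + C2*exp(k^(1/3)*y*(-1 + sqrt(3)*I)/2) + C3*exp(-k^(1/3)*y*(1 + sqrt(3)*I)/2)


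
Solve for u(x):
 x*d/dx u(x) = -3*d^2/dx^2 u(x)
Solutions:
 u(x) = C1 + C2*erf(sqrt(6)*x/6)


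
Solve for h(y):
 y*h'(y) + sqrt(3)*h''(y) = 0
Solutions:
 h(y) = C1 + C2*erf(sqrt(2)*3^(3/4)*y/6)


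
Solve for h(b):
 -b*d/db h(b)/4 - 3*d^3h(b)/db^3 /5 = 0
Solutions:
 h(b) = C1 + Integral(C2*airyai(-90^(1/3)*b/6) + C3*airybi(-90^(1/3)*b/6), b)


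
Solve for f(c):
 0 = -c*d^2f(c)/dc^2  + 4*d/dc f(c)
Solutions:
 f(c) = C1 + C2*c^5


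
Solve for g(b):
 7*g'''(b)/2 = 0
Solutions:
 g(b) = C1 + C2*b + C3*b^2


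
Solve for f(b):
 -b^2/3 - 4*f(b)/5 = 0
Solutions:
 f(b) = -5*b^2/12


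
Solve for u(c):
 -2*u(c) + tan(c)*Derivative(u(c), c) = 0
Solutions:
 u(c) = C1*sin(c)^2


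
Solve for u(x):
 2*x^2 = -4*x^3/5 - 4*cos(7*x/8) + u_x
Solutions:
 u(x) = C1 + x^4/5 + 2*x^3/3 + 32*sin(7*x/8)/7


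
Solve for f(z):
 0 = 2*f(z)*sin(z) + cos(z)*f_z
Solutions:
 f(z) = C1*cos(z)^2


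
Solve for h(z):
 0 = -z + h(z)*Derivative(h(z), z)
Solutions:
 h(z) = -sqrt(C1 + z^2)
 h(z) = sqrt(C1 + z^2)


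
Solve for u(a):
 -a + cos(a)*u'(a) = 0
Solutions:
 u(a) = C1 + Integral(a/cos(a), a)


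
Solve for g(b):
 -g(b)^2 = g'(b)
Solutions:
 g(b) = 1/(C1 + b)


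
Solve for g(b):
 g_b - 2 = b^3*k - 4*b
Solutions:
 g(b) = C1 + b^4*k/4 - 2*b^2 + 2*b


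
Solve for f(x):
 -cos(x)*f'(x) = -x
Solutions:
 f(x) = C1 + Integral(x/cos(x), x)


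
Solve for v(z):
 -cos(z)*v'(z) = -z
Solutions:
 v(z) = C1 + Integral(z/cos(z), z)


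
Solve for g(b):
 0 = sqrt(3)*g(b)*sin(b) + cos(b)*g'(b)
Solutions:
 g(b) = C1*cos(b)^(sqrt(3))


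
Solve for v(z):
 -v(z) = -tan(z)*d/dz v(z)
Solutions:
 v(z) = C1*sin(z)


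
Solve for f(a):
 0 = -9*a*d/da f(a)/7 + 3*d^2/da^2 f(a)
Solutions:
 f(a) = C1 + C2*erfi(sqrt(42)*a/14)


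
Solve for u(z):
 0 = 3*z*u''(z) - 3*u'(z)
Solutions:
 u(z) = C1 + C2*z^2


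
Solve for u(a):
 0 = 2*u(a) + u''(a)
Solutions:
 u(a) = C1*sin(sqrt(2)*a) + C2*cos(sqrt(2)*a)


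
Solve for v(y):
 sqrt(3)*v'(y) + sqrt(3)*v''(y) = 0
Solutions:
 v(y) = C1 + C2*exp(-y)


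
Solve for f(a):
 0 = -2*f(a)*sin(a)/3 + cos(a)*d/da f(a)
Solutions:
 f(a) = C1/cos(a)^(2/3)


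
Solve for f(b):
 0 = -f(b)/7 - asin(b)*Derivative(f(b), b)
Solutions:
 f(b) = C1*exp(-Integral(1/asin(b), b)/7)


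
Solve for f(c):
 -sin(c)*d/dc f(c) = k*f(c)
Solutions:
 f(c) = C1*exp(k*(-log(cos(c) - 1) + log(cos(c) + 1))/2)


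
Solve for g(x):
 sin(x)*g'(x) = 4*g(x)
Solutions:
 g(x) = C1*(cos(x)^2 - 2*cos(x) + 1)/(cos(x)^2 + 2*cos(x) + 1)


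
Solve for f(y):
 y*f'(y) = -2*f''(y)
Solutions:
 f(y) = C1 + C2*erf(y/2)


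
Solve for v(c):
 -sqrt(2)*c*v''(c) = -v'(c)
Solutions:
 v(c) = C1 + C2*c^(sqrt(2)/2 + 1)


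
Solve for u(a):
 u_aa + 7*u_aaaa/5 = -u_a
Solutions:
 u(a) = C1 + C2*exp(a*(-2*15^(2/3)*98^(1/3)/(63 + sqrt(4389))^(1/3) + 420^(1/3)*(63 + sqrt(4389))^(1/3))/84)*sin(3^(1/6)*a*(6*5^(2/3)*98^(1/3)/(63 + sqrt(4389))^(1/3) + 140^(1/3)*3^(2/3)*(63 + sqrt(4389))^(1/3))/84) + C3*exp(a*(-2*15^(2/3)*98^(1/3)/(63 + sqrt(4389))^(1/3) + 420^(1/3)*(63 + sqrt(4389))^(1/3))/84)*cos(3^(1/6)*a*(6*5^(2/3)*98^(1/3)/(63 + sqrt(4389))^(1/3) + 140^(1/3)*3^(2/3)*(63 + sqrt(4389))^(1/3))/84) + C4*exp(-a*(-2*15^(2/3)*98^(1/3)/(63 + sqrt(4389))^(1/3) + 420^(1/3)*(63 + sqrt(4389))^(1/3))/42)


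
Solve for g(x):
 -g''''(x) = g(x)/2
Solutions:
 g(x) = (C1*sin(2^(1/4)*x/2) + C2*cos(2^(1/4)*x/2))*exp(-2^(1/4)*x/2) + (C3*sin(2^(1/4)*x/2) + C4*cos(2^(1/4)*x/2))*exp(2^(1/4)*x/2)


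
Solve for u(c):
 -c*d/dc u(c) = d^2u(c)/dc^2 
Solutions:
 u(c) = C1 + C2*erf(sqrt(2)*c/2)


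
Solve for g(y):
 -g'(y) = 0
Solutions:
 g(y) = C1


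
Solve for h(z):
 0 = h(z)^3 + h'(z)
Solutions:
 h(z) = -sqrt(2)*sqrt(-1/(C1 - z))/2
 h(z) = sqrt(2)*sqrt(-1/(C1 - z))/2


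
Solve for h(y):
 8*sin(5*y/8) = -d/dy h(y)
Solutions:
 h(y) = C1 + 64*cos(5*y/8)/5


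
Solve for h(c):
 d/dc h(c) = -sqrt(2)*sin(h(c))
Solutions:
 h(c) = -acos((-C1 - exp(2*sqrt(2)*c))/(C1 - exp(2*sqrt(2)*c))) + 2*pi
 h(c) = acos((-C1 - exp(2*sqrt(2)*c))/(C1 - exp(2*sqrt(2)*c)))


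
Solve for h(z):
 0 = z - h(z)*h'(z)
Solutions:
 h(z) = -sqrt(C1 + z^2)
 h(z) = sqrt(C1 + z^2)


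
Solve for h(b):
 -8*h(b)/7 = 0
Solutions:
 h(b) = 0


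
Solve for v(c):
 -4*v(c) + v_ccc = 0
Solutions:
 v(c) = C3*exp(2^(2/3)*c) + (C1*sin(2^(2/3)*sqrt(3)*c/2) + C2*cos(2^(2/3)*sqrt(3)*c/2))*exp(-2^(2/3)*c/2)


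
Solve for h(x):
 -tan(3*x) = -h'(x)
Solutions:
 h(x) = C1 - log(cos(3*x))/3


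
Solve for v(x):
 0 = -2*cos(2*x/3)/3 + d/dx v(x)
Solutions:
 v(x) = C1 + sin(2*x/3)


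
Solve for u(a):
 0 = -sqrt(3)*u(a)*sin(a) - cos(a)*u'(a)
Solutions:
 u(a) = C1*cos(a)^(sqrt(3))


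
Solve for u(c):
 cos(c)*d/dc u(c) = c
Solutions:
 u(c) = C1 + Integral(c/cos(c), c)


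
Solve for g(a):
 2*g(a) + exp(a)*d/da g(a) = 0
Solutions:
 g(a) = C1*exp(2*exp(-a))


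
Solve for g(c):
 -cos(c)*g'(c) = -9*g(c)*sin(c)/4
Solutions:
 g(c) = C1/cos(c)^(9/4)


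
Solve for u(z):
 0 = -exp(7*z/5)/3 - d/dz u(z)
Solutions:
 u(z) = C1 - 5*exp(7*z/5)/21


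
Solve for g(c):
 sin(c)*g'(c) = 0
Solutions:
 g(c) = C1


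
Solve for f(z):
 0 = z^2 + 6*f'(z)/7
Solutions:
 f(z) = C1 - 7*z^3/18


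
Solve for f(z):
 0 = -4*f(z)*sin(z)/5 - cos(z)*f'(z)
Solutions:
 f(z) = C1*cos(z)^(4/5)


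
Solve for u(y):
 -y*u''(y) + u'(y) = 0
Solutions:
 u(y) = C1 + C2*y^2


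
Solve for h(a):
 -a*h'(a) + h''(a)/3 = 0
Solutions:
 h(a) = C1 + C2*erfi(sqrt(6)*a/2)


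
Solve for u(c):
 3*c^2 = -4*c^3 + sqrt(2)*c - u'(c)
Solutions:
 u(c) = C1 - c^4 - c^3 + sqrt(2)*c^2/2


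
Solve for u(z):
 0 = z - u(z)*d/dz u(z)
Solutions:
 u(z) = -sqrt(C1 + z^2)
 u(z) = sqrt(C1 + z^2)


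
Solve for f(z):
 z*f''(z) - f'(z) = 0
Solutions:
 f(z) = C1 + C2*z^2


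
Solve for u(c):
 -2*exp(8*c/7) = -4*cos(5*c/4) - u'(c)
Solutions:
 u(c) = C1 + 7*exp(8*c/7)/4 - 16*sin(5*c/4)/5


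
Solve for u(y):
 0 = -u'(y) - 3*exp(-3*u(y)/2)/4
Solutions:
 u(y) = 2*log(C1 - 9*y/8)/3
 u(y) = 2*log((-3^(1/3) - 3^(5/6)*I)*(C1 - 3*y)^(1/3)/4)
 u(y) = 2*log((-3^(1/3) + 3^(5/6)*I)*(C1 - 3*y)^(1/3)/4)


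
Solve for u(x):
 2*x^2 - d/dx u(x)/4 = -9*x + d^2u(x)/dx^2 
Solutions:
 u(x) = C1 + C2*exp(-x/4) + 8*x^3/3 - 14*x^2 + 112*x


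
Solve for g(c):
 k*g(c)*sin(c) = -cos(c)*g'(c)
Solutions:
 g(c) = C1*exp(k*log(cos(c)))


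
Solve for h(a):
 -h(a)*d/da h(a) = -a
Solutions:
 h(a) = -sqrt(C1 + a^2)
 h(a) = sqrt(C1 + a^2)


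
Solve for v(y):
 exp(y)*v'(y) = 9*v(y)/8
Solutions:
 v(y) = C1*exp(-9*exp(-y)/8)


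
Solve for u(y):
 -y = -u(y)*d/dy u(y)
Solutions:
 u(y) = -sqrt(C1 + y^2)
 u(y) = sqrt(C1 + y^2)


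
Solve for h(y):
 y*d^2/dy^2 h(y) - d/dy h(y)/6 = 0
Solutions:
 h(y) = C1 + C2*y^(7/6)


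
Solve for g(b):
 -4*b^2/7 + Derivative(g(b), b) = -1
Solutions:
 g(b) = C1 + 4*b^3/21 - b


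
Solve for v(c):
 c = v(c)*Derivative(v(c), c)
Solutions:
 v(c) = -sqrt(C1 + c^2)
 v(c) = sqrt(C1 + c^2)


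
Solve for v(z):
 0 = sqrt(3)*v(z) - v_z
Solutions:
 v(z) = C1*exp(sqrt(3)*z)


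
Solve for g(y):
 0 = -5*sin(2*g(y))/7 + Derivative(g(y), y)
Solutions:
 -5*y/7 + log(cos(2*g(y)) - 1)/4 - log(cos(2*g(y)) + 1)/4 = C1


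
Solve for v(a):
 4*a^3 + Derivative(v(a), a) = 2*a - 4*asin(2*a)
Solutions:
 v(a) = C1 - a^4 + a^2 - 4*a*asin(2*a) - 2*sqrt(1 - 4*a^2)


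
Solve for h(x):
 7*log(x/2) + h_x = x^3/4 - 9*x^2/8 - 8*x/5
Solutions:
 h(x) = C1 + x^4/16 - 3*x^3/8 - 4*x^2/5 - 7*x*log(x) + 7*x*log(2) + 7*x


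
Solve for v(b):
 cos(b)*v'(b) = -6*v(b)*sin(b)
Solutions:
 v(b) = C1*cos(b)^6


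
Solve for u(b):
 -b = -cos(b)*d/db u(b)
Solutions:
 u(b) = C1 + Integral(b/cos(b), b)


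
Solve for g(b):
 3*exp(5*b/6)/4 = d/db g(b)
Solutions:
 g(b) = C1 + 9*exp(5*b/6)/10


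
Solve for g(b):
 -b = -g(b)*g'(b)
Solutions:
 g(b) = -sqrt(C1 + b^2)
 g(b) = sqrt(C1 + b^2)


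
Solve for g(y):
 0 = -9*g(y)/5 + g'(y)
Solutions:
 g(y) = C1*exp(9*y/5)


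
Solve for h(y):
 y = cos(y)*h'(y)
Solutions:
 h(y) = C1 + Integral(y/cos(y), y)


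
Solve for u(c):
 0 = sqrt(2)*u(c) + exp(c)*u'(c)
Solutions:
 u(c) = C1*exp(sqrt(2)*exp(-c))


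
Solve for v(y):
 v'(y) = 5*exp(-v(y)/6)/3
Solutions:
 v(y) = 6*log(C1 + 5*y/18)


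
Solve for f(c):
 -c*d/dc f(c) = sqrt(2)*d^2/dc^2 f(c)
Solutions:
 f(c) = C1 + C2*erf(2^(1/4)*c/2)


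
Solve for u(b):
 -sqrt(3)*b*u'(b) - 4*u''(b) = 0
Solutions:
 u(b) = C1 + C2*erf(sqrt(2)*3^(1/4)*b/4)


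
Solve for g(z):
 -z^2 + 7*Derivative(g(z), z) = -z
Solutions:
 g(z) = C1 + z^3/21 - z^2/14


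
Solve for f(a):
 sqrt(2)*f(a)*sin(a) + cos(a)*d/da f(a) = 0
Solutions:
 f(a) = C1*cos(a)^(sqrt(2))


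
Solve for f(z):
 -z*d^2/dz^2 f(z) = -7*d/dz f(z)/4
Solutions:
 f(z) = C1 + C2*z^(11/4)


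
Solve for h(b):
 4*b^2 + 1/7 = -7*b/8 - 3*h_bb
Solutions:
 h(b) = C1 + C2*b - b^4/9 - 7*b^3/144 - b^2/42


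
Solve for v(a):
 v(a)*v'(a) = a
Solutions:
 v(a) = -sqrt(C1 + a^2)
 v(a) = sqrt(C1 + a^2)


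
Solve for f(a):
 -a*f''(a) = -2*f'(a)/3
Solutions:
 f(a) = C1 + C2*a^(5/3)


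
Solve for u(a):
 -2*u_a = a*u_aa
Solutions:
 u(a) = C1 + C2/a


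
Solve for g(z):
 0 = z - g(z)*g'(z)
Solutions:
 g(z) = -sqrt(C1 + z^2)
 g(z) = sqrt(C1 + z^2)


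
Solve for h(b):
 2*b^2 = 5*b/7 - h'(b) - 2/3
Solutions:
 h(b) = C1 - 2*b^3/3 + 5*b^2/14 - 2*b/3


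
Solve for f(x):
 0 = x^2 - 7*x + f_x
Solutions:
 f(x) = C1 - x^3/3 + 7*x^2/2


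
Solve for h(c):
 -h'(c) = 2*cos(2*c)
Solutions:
 h(c) = C1 - sin(2*c)


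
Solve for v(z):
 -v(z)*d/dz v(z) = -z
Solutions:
 v(z) = -sqrt(C1 + z^2)
 v(z) = sqrt(C1 + z^2)


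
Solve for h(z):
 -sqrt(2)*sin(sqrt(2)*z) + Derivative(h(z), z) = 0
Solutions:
 h(z) = C1 - cos(sqrt(2)*z)


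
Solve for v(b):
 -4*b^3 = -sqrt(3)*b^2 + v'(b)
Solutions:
 v(b) = C1 - b^4 + sqrt(3)*b^3/3


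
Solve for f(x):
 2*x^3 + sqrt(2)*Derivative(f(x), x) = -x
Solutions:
 f(x) = C1 - sqrt(2)*x^4/4 - sqrt(2)*x^2/4


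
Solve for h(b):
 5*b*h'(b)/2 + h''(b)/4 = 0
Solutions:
 h(b) = C1 + C2*erf(sqrt(5)*b)


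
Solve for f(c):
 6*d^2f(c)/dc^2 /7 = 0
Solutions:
 f(c) = C1 + C2*c


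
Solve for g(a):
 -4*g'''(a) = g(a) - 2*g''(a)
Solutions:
 g(a) = C3*exp(-a/2) + (C1*sin(a/2) + C2*cos(a/2))*exp(a/2)


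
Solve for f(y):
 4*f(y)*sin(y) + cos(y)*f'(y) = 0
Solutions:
 f(y) = C1*cos(y)^4


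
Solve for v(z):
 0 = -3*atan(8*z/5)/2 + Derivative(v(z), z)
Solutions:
 v(z) = C1 + 3*z*atan(8*z/5)/2 - 15*log(64*z^2 + 25)/32


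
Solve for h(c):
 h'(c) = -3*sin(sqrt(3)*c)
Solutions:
 h(c) = C1 + sqrt(3)*cos(sqrt(3)*c)


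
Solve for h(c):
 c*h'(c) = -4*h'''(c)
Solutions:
 h(c) = C1 + Integral(C2*airyai(-2^(1/3)*c/2) + C3*airybi(-2^(1/3)*c/2), c)


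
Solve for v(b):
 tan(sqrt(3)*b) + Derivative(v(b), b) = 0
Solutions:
 v(b) = C1 + sqrt(3)*log(cos(sqrt(3)*b))/3


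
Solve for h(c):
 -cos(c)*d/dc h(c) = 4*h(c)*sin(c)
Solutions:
 h(c) = C1*cos(c)^4


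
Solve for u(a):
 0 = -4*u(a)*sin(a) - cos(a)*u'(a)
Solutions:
 u(a) = C1*cos(a)^4


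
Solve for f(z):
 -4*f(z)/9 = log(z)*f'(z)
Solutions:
 f(z) = C1*exp(-4*li(z)/9)


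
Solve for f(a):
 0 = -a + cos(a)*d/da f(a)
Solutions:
 f(a) = C1 + Integral(a/cos(a), a)


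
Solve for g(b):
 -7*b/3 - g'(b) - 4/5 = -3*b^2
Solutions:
 g(b) = C1 + b^3 - 7*b^2/6 - 4*b/5


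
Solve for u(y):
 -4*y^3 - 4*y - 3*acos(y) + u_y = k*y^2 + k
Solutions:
 u(y) = C1 + k*y^3/3 + k*y + y^4 + 2*y^2 + 3*y*acos(y) - 3*sqrt(1 - y^2)


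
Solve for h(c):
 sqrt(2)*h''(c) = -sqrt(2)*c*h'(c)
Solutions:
 h(c) = C1 + C2*erf(sqrt(2)*c/2)


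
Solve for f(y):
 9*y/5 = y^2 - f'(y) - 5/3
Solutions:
 f(y) = C1 + y^3/3 - 9*y^2/10 - 5*y/3


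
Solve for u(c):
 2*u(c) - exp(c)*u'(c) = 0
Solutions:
 u(c) = C1*exp(-2*exp(-c))


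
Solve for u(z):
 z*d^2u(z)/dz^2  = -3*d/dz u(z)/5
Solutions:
 u(z) = C1 + C2*z^(2/5)


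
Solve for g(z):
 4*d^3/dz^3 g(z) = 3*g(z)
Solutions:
 g(z) = C3*exp(6^(1/3)*z/2) + (C1*sin(2^(1/3)*3^(5/6)*z/4) + C2*cos(2^(1/3)*3^(5/6)*z/4))*exp(-6^(1/3)*z/4)


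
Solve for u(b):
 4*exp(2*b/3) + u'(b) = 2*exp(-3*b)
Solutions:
 u(b) = C1 - 6*exp(2*b/3) - 2*exp(-3*b)/3


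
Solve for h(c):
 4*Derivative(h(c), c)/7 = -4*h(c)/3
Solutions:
 h(c) = C1*exp(-7*c/3)


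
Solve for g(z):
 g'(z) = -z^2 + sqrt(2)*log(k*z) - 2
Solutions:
 g(z) = C1 - z^3/3 + sqrt(2)*z*log(k*z) + z*(-2 - sqrt(2))


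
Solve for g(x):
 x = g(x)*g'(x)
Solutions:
 g(x) = -sqrt(C1 + x^2)
 g(x) = sqrt(C1 + x^2)


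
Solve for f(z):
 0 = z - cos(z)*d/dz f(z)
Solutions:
 f(z) = C1 + Integral(z/cos(z), z)


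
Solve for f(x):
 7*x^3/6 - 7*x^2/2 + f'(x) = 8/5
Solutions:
 f(x) = C1 - 7*x^4/24 + 7*x^3/6 + 8*x/5


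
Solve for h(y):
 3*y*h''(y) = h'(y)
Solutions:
 h(y) = C1 + C2*y^(4/3)


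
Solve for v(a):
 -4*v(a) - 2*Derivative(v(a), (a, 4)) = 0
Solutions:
 v(a) = (C1*sin(2^(3/4)*a/2) + C2*cos(2^(3/4)*a/2))*exp(-2^(3/4)*a/2) + (C3*sin(2^(3/4)*a/2) + C4*cos(2^(3/4)*a/2))*exp(2^(3/4)*a/2)


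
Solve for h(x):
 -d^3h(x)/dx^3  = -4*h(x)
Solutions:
 h(x) = C3*exp(2^(2/3)*x) + (C1*sin(2^(2/3)*sqrt(3)*x/2) + C2*cos(2^(2/3)*sqrt(3)*x/2))*exp(-2^(2/3)*x/2)


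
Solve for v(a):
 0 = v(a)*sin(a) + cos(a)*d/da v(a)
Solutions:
 v(a) = C1*cos(a)


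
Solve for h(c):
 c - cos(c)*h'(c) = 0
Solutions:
 h(c) = C1 + Integral(c/cos(c), c)


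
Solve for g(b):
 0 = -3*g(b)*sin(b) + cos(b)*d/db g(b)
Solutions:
 g(b) = C1/cos(b)^3


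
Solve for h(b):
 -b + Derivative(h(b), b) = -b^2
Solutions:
 h(b) = C1 - b^3/3 + b^2/2


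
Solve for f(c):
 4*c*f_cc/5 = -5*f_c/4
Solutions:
 f(c) = C1 + C2/c^(9/16)


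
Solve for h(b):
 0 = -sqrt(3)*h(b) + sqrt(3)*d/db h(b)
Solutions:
 h(b) = C1*exp(b)


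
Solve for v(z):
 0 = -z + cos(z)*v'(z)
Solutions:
 v(z) = C1 + Integral(z/cos(z), z)


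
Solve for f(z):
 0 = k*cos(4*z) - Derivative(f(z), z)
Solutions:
 f(z) = C1 + k*sin(4*z)/4


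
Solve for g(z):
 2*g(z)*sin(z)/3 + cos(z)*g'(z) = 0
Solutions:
 g(z) = C1*cos(z)^(2/3)


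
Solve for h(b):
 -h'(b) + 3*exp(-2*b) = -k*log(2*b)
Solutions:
 h(b) = C1 + b*k*log(b) + b*k*(-1 + log(2)) - 3*exp(-2*b)/2


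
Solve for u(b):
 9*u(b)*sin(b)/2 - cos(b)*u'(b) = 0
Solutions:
 u(b) = C1/cos(b)^(9/2)


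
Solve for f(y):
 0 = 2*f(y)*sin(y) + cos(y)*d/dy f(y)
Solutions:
 f(y) = C1*cos(y)^2


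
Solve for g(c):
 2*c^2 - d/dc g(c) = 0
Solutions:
 g(c) = C1 + 2*c^3/3


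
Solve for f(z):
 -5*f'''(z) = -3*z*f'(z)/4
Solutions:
 f(z) = C1 + Integral(C2*airyai(150^(1/3)*z/10) + C3*airybi(150^(1/3)*z/10), z)


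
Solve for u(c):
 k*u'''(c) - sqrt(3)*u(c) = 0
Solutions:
 u(c) = C1*exp(3^(1/6)*c*(1/k)^(1/3)) + C2*exp(c*(-3^(1/6) + 3^(2/3)*I)*(1/k)^(1/3)/2) + C3*exp(-c*(3^(1/6) + 3^(2/3)*I)*(1/k)^(1/3)/2)


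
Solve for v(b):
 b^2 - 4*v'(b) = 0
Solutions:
 v(b) = C1 + b^3/12


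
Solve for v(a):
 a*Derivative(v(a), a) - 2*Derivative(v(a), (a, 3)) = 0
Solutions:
 v(a) = C1 + Integral(C2*airyai(2^(2/3)*a/2) + C3*airybi(2^(2/3)*a/2), a)


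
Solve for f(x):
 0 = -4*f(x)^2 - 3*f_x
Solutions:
 f(x) = 3/(C1 + 4*x)


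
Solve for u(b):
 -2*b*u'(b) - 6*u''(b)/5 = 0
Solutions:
 u(b) = C1 + C2*erf(sqrt(30)*b/6)


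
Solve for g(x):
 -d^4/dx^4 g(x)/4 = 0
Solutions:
 g(x) = C1 + C2*x + C3*x^2 + C4*x^3


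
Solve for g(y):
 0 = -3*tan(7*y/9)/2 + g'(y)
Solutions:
 g(y) = C1 - 27*log(cos(7*y/9))/14


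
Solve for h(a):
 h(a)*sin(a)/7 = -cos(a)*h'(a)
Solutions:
 h(a) = C1*cos(a)^(1/7)


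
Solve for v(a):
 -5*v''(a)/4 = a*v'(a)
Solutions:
 v(a) = C1 + C2*erf(sqrt(10)*a/5)


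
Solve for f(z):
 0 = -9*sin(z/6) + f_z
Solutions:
 f(z) = C1 - 54*cos(z/6)


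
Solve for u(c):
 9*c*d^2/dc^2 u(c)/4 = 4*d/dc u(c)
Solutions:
 u(c) = C1 + C2*c^(25/9)


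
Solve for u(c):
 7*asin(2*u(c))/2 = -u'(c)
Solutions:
 Integral(1/asin(2*_y), (_y, u(c))) = C1 - 7*c/2


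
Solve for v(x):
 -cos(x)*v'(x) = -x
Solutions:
 v(x) = C1 + Integral(x/cos(x), x)


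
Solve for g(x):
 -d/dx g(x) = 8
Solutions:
 g(x) = C1 - 8*x


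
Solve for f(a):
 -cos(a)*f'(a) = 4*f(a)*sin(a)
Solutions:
 f(a) = C1*cos(a)^4


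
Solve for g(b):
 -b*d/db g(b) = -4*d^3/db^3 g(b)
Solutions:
 g(b) = C1 + Integral(C2*airyai(2^(1/3)*b/2) + C3*airybi(2^(1/3)*b/2), b)


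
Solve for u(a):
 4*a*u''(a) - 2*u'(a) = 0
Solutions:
 u(a) = C1 + C2*a^(3/2)


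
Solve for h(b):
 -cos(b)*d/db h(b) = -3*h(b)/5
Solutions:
 h(b) = C1*(sin(b) + 1)^(3/10)/(sin(b) - 1)^(3/10)


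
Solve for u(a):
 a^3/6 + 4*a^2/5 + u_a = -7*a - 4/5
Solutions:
 u(a) = C1 - a^4/24 - 4*a^3/15 - 7*a^2/2 - 4*a/5


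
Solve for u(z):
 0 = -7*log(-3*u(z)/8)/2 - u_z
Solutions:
 2*Integral(1/(log(-_y) - 3*log(2) + log(3)), (_y, u(z)))/7 = C1 - z


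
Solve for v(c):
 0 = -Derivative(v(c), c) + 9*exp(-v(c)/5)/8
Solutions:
 v(c) = 5*log(C1 + 9*c/40)


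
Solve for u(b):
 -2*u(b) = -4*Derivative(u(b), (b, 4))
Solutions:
 u(b) = C1*exp(-2^(3/4)*b/2) + C2*exp(2^(3/4)*b/2) + C3*sin(2^(3/4)*b/2) + C4*cos(2^(3/4)*b/2)


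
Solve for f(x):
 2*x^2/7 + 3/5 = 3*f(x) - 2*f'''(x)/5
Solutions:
 f(x) = C3*exp(15^(1/3)*2^(2/3)*x/2) + 2*x^2/21 + (C1*sin(2^(2/3)*3^(5/6)*5^(1/3)*x/4) + C2*cos(2^(2/3)*3^(5/6)*5^(1/3)*x/4))*exp(-15^(1/3)*2^(2/3)*x/4) + 1/5


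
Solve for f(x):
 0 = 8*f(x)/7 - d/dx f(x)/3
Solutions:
 f(x) = C1*exp(24*x/7)


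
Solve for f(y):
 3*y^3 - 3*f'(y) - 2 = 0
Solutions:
 f(y) = C1 + y^4/4 - 2*y/3


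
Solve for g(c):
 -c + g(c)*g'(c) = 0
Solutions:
 g(c) = -sqrt(C1 + c^2)
 g(c) = sqrt(C1 + c^2)


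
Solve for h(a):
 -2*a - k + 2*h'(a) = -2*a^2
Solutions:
 h(a) = C1 - a^3/3 + a^2/2 + a*k/2


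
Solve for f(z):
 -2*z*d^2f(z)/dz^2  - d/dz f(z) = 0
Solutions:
 f(z) = C1 + C2*sqrt(z)


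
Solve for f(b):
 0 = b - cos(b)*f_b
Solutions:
 f(b) = C1 + Integral(b/cos(b), b)


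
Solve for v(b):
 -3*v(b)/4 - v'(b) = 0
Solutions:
 v(b) = C1*exp(-3*b/4)


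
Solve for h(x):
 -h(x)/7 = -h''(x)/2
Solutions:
 h(x) = C1*exp(-sqrt(14)*x/7) + C2*exp(sqrt(14)*x/7)


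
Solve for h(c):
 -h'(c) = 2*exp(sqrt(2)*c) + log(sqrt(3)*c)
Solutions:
 h(c) = C1 - c*log(c) + c*(1 - log(3)/2) - sqrt(2)*exp(sqrt(2)*c)


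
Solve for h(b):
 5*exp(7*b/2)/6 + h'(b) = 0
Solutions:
 h(b) = C1 - 5*exp(7*b/2)/21


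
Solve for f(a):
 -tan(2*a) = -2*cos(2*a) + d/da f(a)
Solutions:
 f(a) = C1 + log(cos(2*a))/2 + sin(2*a)


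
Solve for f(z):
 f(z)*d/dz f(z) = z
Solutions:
 f(z) = -sqrt(C1 + z^2)
 f(z) = sqrt(C1 + z^2)


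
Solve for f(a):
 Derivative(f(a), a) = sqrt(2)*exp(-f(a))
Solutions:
 f(a) = log(C1 + sqrt(2)*a)


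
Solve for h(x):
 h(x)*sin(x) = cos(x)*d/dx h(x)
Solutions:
 h(x) = C1/cos(x)


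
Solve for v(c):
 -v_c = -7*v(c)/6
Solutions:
 v(c) = C1*exp(7*c/6)


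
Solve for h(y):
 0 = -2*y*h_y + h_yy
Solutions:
 h(y) = C1 + C2*erfi(y)


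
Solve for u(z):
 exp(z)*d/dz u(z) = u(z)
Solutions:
 u(z) = C1*exp(-exp(-z))


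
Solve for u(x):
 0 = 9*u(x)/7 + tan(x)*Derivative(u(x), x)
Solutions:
 u(x) = C1/sin(x)^(9/7)


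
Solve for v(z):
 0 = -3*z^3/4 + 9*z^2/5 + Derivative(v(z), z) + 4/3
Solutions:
 v(z) = C1 + 3*z^4/16 - 3*z^3/5 - 4*z/3


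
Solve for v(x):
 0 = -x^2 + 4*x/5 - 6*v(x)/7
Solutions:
 v(x) = 7*x*(4 - 5*x)/30


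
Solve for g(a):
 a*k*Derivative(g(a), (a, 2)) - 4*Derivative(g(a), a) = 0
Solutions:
 g(a) = C1 + a^(((re(k) + 4)*re(k) + im(k)^2)/(re(k)^2 + im(k)^2))*(C2*sin(4*log(a)*Abs(im(k))/(re(k)^2 + im(k)^2)) + C3*cos(4*log(a)*im(k)/(re(k)^2 + im(k)^2)))


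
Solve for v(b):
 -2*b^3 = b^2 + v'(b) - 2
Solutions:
 v(b) = C1 - b^4/2 - b^3/3 + 2*b


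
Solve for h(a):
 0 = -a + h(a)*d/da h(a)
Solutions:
 h(a) = -sqrt(C1 + a^2)
 h(a) = sqrt(C1 + a^2)


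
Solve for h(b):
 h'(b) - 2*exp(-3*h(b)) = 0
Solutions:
 h(b) = log(C1 + 6*b)/3
 h(b) = log((-3^(1/3) - 3^(5/6)*I)*(C1 + 2*b)^(1/3)/2)
 h(b) = log((-3^(1/3) + 3^(5/6)*I)*(C1 + 2*b)^(1/3)/2)


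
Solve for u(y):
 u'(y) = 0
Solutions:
 u(y) = C1


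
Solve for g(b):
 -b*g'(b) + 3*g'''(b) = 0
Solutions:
 g(b) = C1 + Integral(C2*airyai(3^(2/3)*b/3) + C3*airybi(3^(2/3)*b/3), b)


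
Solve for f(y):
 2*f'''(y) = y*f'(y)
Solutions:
 f(y) = C1 + Integral(C2*airyai(2^(2/3)*y/2) + C3*airybi(2^(2/3)*y/2), y)


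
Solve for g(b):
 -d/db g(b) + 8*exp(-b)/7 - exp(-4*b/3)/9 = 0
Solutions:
 g(b) = C1 - 8*exp(-b)/7 + exp(-4*b/3)/12


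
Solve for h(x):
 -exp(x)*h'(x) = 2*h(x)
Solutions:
 h(x) = C1*exp(2*exp(-x))


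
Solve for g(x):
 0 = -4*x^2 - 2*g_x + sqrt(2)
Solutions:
 g(x) = C1 - 2*x^3/3 + sqrt(2)*x/2


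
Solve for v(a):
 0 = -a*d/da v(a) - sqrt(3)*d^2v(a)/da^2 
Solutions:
 v(a) = C1 + C2*erf(sqrt(2)*3^(3/4)*a/6)


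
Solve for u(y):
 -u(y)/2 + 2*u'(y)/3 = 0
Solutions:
 u(y) = C1*exp(3*y/4)


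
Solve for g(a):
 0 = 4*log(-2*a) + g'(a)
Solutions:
 g(a) = C1 - 4*a*log(-a) + 4*a*(1 - log(2))


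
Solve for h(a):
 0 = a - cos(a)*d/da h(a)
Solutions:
 h(a) = C1 + Integral(a/cos(a), a)


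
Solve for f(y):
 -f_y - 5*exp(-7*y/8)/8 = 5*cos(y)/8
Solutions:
 f(y) = C1 - 5*sin(y)/8 + 5*exp(-7*y/8)/7


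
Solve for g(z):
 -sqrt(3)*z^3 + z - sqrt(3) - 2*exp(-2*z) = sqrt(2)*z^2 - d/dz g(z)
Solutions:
 g(z) = C1 + sqrt(3)*z^4/4 + sqrt(2)*z^3/3 - z^2/2 + sqrt(3)*z - exp(-2*z)


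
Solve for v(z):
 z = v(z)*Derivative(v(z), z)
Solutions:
 v(z) = -sqrt(C1 + z^2)
 v(z) = sqrt(C1 + z^2)


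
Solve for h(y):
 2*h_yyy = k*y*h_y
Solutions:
 h(y) = C1 + Integral(C2*airyai(2^(2/3)*k^(1/3)*y/2) + C3*airybi(2^(2/3)*k^(1/3)*y/2), y)


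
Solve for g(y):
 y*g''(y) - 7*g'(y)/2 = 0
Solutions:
 g(y) = C1 + C2*y^(9/2)


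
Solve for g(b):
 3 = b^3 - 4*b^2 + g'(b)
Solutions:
 g(b) = C1 - b^4/4 + 4*b^3/3 + 3*b


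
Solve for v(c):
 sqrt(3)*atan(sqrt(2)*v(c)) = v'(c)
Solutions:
 Integral(1/atan(sqrt(2)*_y), (_y, v(c))) = C1 + sqrt(3)*c


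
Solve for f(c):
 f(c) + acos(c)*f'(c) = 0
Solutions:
 f(c) = C1*exp(-Integral(1/acos(c), c))


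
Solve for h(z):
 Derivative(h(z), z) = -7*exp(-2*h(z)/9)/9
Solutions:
 h(z) = 9*log(-sqrt(C1 - 7*z)) - 18*log(3) + 9*log(2)/2
 h(z) = 9*log(C1 - 7*z)/2 - 18*log(3) + 9*log(2)/2


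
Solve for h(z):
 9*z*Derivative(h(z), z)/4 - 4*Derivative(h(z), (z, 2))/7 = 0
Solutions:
 h(z) = C1 + C2*erfi(3*sqrt(14)*z/8)


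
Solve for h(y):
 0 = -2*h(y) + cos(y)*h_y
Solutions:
 h(y) = C1*(sin(y) + 1)/(sin(y) - 1)


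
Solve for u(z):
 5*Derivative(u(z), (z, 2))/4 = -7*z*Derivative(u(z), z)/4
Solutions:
 u(z) = C1 + C2*erf(sqrt(70)*z/10)


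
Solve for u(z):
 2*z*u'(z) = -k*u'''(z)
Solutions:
 u(z) = C1 + Integral(C2*airyai(2^(1/3)*z*(-1/k)^(1/3)) + C3*airybi(2^(1/3)*z*(-1/k)^(1/3)), z)


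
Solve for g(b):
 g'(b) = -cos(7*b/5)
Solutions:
 g(b) = C1 - 5*sin(7*b/5)/7


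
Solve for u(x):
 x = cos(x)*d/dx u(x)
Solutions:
 u(x) = C1 + Integral(x/cos(x), x)


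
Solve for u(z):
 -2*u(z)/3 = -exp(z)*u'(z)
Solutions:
 u(z) = C1*exp(-2*exp(-z)/3)


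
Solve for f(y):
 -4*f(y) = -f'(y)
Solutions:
 f(y) = C1*exp(4*y)


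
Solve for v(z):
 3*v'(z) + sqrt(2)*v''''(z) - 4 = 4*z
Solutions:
 v(z) = C1 + C4*exp(-2^(5/6)*3^(1/3)*z/2) + 2*z^2/3 + 4*z/3 + (C2*sin(6^(5/6)*z/4) + C3*cos(6^(5/6)*z/4))*exp(2^(5/6)*3^(1/3)*z/4)


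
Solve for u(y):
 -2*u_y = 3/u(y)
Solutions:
 u(y) = -sqrt(C1 - 3*y)
 u(y) = sqrt(C1 - 3*y)


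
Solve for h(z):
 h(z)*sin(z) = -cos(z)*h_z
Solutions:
 h(z) = C1*cos(z)


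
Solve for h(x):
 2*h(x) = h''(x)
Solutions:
 h(x) = C1*exp(-sqrt(2)*x) + C2*exp(sqrt(2)*x)


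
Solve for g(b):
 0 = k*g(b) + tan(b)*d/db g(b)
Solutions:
 g(b) = C1*exp(-k*log(sin(b)))


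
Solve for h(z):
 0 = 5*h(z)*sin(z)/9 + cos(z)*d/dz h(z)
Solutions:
 h(z) = C1*cos(z)^(5/9)


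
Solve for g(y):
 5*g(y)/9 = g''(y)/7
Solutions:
 g(y) = C1*exp(-sqrt(35)*y/3) + C2*exp(sqrt(35)*y/3)


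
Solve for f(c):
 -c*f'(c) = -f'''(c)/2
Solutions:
 f(c) = C1 + Integral(C2*airyai(2^(1/3)*c) + C3*airybi(2^(1/3)*c), c)


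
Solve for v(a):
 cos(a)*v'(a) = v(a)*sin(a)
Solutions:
 v(a) = C1/cos(a)


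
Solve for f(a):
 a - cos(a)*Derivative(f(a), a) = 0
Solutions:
 f(a) = C1 + Integral(a/cos(a), a)


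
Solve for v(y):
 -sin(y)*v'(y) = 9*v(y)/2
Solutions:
 v(y) = C1*(cos(y) + 1)^(1/4)*(cos(y)^2 + 2*cos(y) + 1)/((cos(y) - 1)^(1/4)*(cos(y)^2 - 2*cos(y) + 1))


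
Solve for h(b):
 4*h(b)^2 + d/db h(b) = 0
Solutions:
 h(b) = 1/(C1 + 4*b)


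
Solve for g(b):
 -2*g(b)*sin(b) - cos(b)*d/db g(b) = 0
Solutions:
 g(b) = C1*cos(b)^2


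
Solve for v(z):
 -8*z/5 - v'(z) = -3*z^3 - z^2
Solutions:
 v(z) = C1 + 3*z^4/4 + z^3/3 - 4*z^2/5


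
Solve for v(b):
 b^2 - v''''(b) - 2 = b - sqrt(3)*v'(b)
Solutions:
 v(b) = C1 + C4*exp(3^(1/6)*b) - sqrt(3)*b^3/9 + sqrt(3)*b^2/6 + 2*sqrt(3)*b/3 + (C2*sin(3^(2/3)*b/2) + C3*cos(3^(2/3)*b/2))*exp(-3^(1/6)*b/2)


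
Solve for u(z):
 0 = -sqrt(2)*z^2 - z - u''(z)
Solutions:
 u(z) = C1 + C2*z - sqrt(2)*z^4/12 - z^3/6


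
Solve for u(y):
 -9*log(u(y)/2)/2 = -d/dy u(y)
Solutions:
 2*Integral(1/(-log(_y) + log(2)), (_y, u(y)))/9 = C1 - y


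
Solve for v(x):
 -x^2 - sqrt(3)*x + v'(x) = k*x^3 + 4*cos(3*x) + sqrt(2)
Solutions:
 v(x) = C1 + k*x^4/4 + x^3/3 + sqrt(3)*x^2/2 + sqrt(2)*x + 4*sin(3*x)/3
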